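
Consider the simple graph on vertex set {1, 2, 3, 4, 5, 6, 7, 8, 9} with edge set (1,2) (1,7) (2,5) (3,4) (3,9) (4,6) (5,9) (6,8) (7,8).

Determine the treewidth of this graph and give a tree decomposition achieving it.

The largest bag has 3 vertices, giving width 2; this decomposition certifies tw(G) ≤ 2. Since 3–9–5–2–1–7–8–6–4–3 is a cycle in G, G is not acyclic. Forests are exactly the graphs of treewidth ≤ 1, so tw(G) ≥ 2. Combining the bounds, tw(G) = 2.

Treewidth 2.
One optimal decomposition is:
Bags: B1 = {3, 5, 9}  B2 = {2, 3, 5}  B3 = {1, 2, 3}  B4 = {1, 3, 7}  B5 = {3, 7, 8}  B6 = {3, 6, 8}  B7 = {3, 4, 6}
Tree: B1–B2, B2–B3, B3–B4, B4–B5, B5–B6, B6–B7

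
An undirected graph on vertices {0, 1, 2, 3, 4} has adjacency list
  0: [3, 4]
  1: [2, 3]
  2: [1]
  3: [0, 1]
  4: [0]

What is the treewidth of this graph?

A width-1 tree decomposition is:
Bags: B1 = {0, 4}  B2 = {0, 3}  B3 = {1, 3}  B4 = {1, 2}
Tree: B1–B2, B2–B3, B3–B4
Every bag has size at most 2, so the width is 2 − 1 = 1 and tw(G) ≤ 1. Any graph with an edge has treewidth ≥ 1, and G has the edge 4–0. Therefore the treewidth is 1.

1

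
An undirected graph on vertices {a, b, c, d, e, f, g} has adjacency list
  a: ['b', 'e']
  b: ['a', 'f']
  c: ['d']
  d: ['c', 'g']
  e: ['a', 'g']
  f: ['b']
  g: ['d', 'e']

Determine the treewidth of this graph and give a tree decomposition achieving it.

Treewidth 1.
One optimal decomposition is:
Bags: B1 = {b, f}  B2 = {a, b}  B3 = {a, e}  B4 = {e, g}  B5 = {d, g}  B6 = {c, d}
Tree: B1–B2, B2–B3, B3–B4, B4–B5, B5–B6

Every bag has size at most 2, so the width is 2 − 1 = 1 and tw(G) ≤ 1. Any graph with an edge has treewidth ≥ 1, and G has the edge f–b. Hence tw(G) = 1 exactly.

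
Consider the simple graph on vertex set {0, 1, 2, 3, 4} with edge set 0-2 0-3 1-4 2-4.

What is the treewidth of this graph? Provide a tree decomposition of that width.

Each bag holds 2 vertices, so the decomposition has width 1, which upper-bounds the treewidth. Any graph with an edge has treewidth ≥ 1, and G has the edge 3–0. Therefore the treewidth is 1.

Treewidth 1.
One optimal decomposition is:
Bags: B1 = {0, 3}  B2 = {0, 2}  B3 = {2, 4}  B4 = {1, 4}
Tree: B1–B2, B2–B3, B3–B4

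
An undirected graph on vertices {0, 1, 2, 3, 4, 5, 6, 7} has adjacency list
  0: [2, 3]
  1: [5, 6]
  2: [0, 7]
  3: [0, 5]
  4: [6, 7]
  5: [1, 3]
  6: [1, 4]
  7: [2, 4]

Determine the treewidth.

A width-2 tree decomposition is:
Bags: B1 = {4, 6, 7}  B2 = {1, 6, 7}  B3 = {1, 5, 7}  B4 = {3, 5, 7}  B5 = {0, 3, 7}  B6 = {0, 2, 7}
Tree: B1–B2, B2–B3, B3–B4, B4–B5, B5–B6
Every bag has size at most 3, so the width is 3 − 1 = 2 and tw(G) ≤ 2. The edges 7–4–6–1–5–3–0–2–7 form a cycle, so G is not a tree and its treewidth is at least 2. The upper and lower bounds meet at 2, so that is the treewidth.

2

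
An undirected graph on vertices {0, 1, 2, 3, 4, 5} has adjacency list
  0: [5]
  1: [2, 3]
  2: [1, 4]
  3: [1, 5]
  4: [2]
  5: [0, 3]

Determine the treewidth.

A width-1 tree decomposition is:
Bags: B1 = {0, 5}  B2 = {3, 5}  B3 = {1, 3}  B4 = {1, 2}  B5 = {2, 4}
Tree: B1–B2, B2–B3, B3–B4, B4–B5
Every bag has size at most 2, so the width is 2 − 1 = 1 and tw(G) ≤ 1. Any graph with an edge has treewidth ≥ 1, and G has the edge 0–5. The upper and lower bounds meet at 1, so that is the treewidth.

1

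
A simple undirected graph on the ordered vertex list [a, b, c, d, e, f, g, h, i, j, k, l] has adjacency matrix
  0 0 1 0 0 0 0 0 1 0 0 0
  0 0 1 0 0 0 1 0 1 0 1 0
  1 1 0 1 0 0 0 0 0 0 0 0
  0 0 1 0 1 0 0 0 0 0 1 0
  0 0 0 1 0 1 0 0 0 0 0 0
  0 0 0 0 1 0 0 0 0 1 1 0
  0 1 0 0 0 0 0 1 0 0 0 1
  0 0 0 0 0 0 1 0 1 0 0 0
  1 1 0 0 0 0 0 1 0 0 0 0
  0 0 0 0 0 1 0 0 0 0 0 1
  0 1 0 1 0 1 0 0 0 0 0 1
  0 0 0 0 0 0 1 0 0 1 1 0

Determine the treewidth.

A width-3 tree decomposition is:
Bags: B1 = {a, g, h, i}  B2 = {a, b, g, i}  B3 = {a, b, c, g}  B4 = {b, c, g, l}  B5 = {b, c, k, l}  B6 = {c, d, k, l}  B7 = {d, j, k, l}  B8 = {d, f, j, k}  B9 = {d, e, f, j}
Tree: B1–B2, B2–B3, B3–B4, B4–B5, B5–B6, B6–B7, B7–B8, B8–B9
Each bag holds 4 vertices, so the decomposition has width 3, which upper-bounds the treewidth. For the lower bound: the 4 vertex sets {a,h,i}, {g}, {b}, {c,d,k,l} are disjoint, each induces a connected subgraph, and every pair is joined by at least one edge of G. Contracting each set to a single vertex therefore yields K_{4} as a minor, and since treewidth is minor-monotone, tw(G) ≥ tw(K_{4}) = 3. Therefore the treewidth is 3.

3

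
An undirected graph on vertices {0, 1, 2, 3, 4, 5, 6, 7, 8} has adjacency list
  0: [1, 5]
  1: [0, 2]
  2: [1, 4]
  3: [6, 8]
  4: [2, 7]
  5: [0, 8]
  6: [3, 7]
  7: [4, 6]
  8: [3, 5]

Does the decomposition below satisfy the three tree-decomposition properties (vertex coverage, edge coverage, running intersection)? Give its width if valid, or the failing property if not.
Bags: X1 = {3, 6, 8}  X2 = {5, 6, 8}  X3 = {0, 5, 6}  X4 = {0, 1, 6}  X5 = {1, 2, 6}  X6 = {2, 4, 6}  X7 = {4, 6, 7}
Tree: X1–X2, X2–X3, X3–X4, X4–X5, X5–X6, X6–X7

Vertex coverage: the bags together contain {0, 1, 2, 3, 4, 5, 6, 7, 8}, the full vertex set. Edge coverage: each edge of G has both endpoints in at least one bag. Running intersection: for every vertex, the bags containing it form a connected subtree. All three properties hold, so this is a valid tree decomposition of width max|bag| − 1 = 2, and hence tw(G) ≤ 2.

Yes; width 2.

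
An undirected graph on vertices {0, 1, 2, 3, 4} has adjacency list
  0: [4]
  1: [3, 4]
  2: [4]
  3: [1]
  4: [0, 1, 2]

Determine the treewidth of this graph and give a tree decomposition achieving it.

Each bag holds 2 vertices, so the decomposition has width 1, which upper-bounds the treewidth. Since G has at least one edge (e.g. 4–2), it is not an edgeless graph, so tw(G) ≥ 1. Hence tw(G) = 1 exactly.

Treewidth 1.
One optimal decomposition is:
Bags: B1 = {2, 4}  B2 = {0, 4}  B3 = {1, 4}  B4 = {1, 3}
Tree: B1–B2, B2–B3, B3–B4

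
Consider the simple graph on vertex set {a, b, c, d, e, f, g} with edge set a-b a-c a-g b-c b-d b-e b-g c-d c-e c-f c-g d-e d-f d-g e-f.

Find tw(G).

A width-3 tree decomposition is:
Bags: B1 = {b, c, d, e}  B2 = {b, c, d, g}  B3 = {c, d, e, f}  B4 = {a, b, c, g}
Tree: B1–B2, B1–B3, B2–B4
The largest bag has 4 vertices, giving width 3; this decomposition certifies tw(G) ≤ 3. Conversely, {b, c, d, g} is a clique of size 4, and the vertices of any clique must share a bag in every tree decomposition; so some bag has ≥ 4 vertices and tw(G) ≥ 3. Hence tw(G) = 3 exactly.

3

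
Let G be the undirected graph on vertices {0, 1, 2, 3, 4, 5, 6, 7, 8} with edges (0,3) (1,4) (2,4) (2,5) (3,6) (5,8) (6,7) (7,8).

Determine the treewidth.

A width-1 tree decomposition is:
Bags: B1 = {1, 4}  B2 = {2, 4}  B3 = {2, 5}  B4 = {5, 8}  B5 = {7, 8}  B6 = {6, 7}  B7 = {3, 6}  B8 = {0, 3}
Tree: B1–B2, B2–B3, B3–B4, B4–B5, B5–B6, B6–B7, B7–B8
Every bag has size at most 2, so the width is 2 − 1 = 1 and tw(G) ≤ 1. Any graph with an edge has treewidth ≥ 1, and G has the edge 1–4. The upper and lower bounds meet at 1, so that is the treewidth.

1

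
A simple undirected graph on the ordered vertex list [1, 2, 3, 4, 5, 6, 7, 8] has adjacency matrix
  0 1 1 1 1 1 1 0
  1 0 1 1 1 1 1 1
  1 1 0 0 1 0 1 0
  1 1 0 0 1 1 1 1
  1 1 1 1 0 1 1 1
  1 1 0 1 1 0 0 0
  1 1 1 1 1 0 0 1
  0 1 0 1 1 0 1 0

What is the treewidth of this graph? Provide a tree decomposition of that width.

The largest bag has 5 vertices, giving width 4; this decomposition certifies tw(G) ≤ 4. Conversely, {2, 4, 5, 7, 8} is a clique of size 5, and the vertices of any clique must share a bag in every tree decomposition; so some bag has ≥ 5 vertices and tw(G) ≥ 4. The upper and lower bounds meet at 4, so that is the treewidth.

Treewidth 4.
Bags: B1 = {2, 4, 5, 7, 8}  B2 = {1, 2, 4, 5, 7}  B3 = {1, 2, 3, 5, 7}  B4 = {1, 2, 4, 5, 6}
Tree: B1–B2, B2–B3, B2–B4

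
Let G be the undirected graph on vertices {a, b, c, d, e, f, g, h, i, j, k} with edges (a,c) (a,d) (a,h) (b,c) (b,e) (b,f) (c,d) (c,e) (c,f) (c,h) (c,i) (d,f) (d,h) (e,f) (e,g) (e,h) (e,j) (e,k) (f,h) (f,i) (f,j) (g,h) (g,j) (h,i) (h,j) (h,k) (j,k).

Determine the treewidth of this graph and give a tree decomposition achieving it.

The largest bag has 4 vertices, giving width 3; this decomposition certifies tw(G) ≤ 3. On the other hand G contains the 4-clique {e, g, h, j}. A clique must lie in a single bag of any decomposition, so no decomposition can have width below 3. Hence tw(G) = 3 exactly.

Treewidth 3.
Bags: B1 = {c, e, f, h}  B2 = {e, f, h, j}  B3 = {c, d, f, h}  B4 = {a, c, d, h}  B5 = {e, h, j, k}  B6 = {c, f, h, i}  B7 = {e, g, h, j}  B8 = {b, c, e, f}
Tree: B1–B2, B1–B3, B3–B4, B2–B5, B3–B6, B5–B7, B1–B8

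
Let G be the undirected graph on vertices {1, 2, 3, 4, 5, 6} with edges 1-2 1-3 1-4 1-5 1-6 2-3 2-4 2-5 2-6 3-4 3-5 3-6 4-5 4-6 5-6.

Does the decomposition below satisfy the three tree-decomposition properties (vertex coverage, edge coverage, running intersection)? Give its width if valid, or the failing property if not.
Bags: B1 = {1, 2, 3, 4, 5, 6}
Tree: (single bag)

Yes; width 5.

Checking the three conditions: (i) the bags cover all of {1, 2, 3, 4, 5, 6}; (ii) for each edge, some bag contains both endpoints; (iii) the bags containing any fixed vertex form a subtree. All hold, so the decomposition is valid with width 6 − 1 = 5.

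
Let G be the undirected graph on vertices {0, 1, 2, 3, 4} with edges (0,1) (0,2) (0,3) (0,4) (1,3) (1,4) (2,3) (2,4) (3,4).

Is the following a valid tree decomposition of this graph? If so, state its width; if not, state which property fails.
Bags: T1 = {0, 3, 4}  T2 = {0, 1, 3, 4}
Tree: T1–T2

A tree decomposition must satisfy three properties: every vertex lies in some bag; for every edge, both endpoints lie together in some bag; and for every vertex, the bags containing it form a connected subtree. Here vertex 2 appears in no bag, so the decomposition is invalid.

No — vertex 2 appears in no bag.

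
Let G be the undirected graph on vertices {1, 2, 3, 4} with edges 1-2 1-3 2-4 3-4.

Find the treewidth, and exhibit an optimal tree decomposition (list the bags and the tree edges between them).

Every bag has size at most 3, so the width is 3 − 1 = 2 and tw(G) ≤ 2. The edges 4–3–1–2–4 form a cycle, so G is not a tree and its treewidth is at least 2. Hence tw(G) = 2 exactly.

Treewidth 2.
One such decomposition:
Bags: B1 = {1, 3, 4}  B2 = {1, 2, 4}
Tree: B1–B2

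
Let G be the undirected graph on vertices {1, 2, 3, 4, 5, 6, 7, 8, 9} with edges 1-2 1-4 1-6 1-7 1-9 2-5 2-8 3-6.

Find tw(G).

A width-1 tree decomposition is:
Bags: B1 = {1, 2}  B2 = {2, 5}  B3 = {1, 7}  B4 = {2, 8}  B5 = {1, 4}  B6 = {1, 6}  B7 = {3, 6}  B8 = {1, 9}
Tree: B1–B2, B1–B3, B1–B4, B1–B5, B3–B6, B6–B7, B1–B8
Each bag holds 2 vertices, so the decomposition has width 1, which upper-bounds the treewidth. Any graph with an edge has treewidth ≥ 1, and G has the edge 2–1. Therefore the treewidth is 1.

1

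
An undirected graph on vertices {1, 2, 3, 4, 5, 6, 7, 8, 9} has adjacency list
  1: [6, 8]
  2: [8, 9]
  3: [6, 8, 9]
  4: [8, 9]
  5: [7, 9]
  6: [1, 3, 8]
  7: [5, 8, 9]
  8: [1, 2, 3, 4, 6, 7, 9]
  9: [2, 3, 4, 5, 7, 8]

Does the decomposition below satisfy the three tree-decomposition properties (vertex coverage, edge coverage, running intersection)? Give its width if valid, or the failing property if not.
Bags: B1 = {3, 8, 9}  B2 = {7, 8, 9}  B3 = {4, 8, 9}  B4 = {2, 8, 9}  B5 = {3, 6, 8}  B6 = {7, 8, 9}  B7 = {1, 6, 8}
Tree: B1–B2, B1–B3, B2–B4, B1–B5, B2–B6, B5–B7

A tree decomposition must satisfy three properties: every vertex lies in some bag; for every edge, both endpoints lie together in some bag; and for every vertex, the bags containing it form a connected subtree. Here vertex 5 appears in no bag, so the decomposition is invalid.

No — vertex 5 appears in no bag.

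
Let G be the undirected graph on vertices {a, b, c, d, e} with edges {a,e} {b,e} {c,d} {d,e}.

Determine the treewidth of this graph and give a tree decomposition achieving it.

Each bag holds 2 vertices, so the decomposition has width 1, which upper-bounds the treewidth. G has an edge, so its treewidth is at least 1. Hence tw(G) = 1 exactly.

Treewidth 1.
Bags: B1 = {b, e}  B2 = {d, e}  B3 = {a, e}  B4 = {c, d}
Tree: B1–B2, B2–B3, B2–B4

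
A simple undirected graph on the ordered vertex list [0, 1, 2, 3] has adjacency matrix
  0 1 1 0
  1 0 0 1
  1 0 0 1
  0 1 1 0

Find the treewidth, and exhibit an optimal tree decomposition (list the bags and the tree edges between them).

The largest bag has 3 vertices, giving width 2; this decomposition certifies tw(G) ≤ 2. The edges 3–1–0–2–3 form a cycle, so G is not a tree and its treewidth is at least 2. Hence tw(G) = 2 exactly.

Treewidth 2.
One such decomposition:
Bags: B1 = {0, 1, 3}  B2 = {0, 2, 3}
Tree: B1–B2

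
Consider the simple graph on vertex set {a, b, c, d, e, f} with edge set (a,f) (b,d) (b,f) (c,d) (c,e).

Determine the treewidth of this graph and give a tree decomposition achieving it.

Every bag has size at most 2, so the width is 2 − 1 = 1 and tw(G) ≤ 1. Any graph with an edge has treewidth ≥ 1, and G has the edge e–c. Combining the bounds, tw(G) = 1.

Treewidth 1.
Bags: B1 = {c, e}  B2 = {c, d}  B3 = {b, d}  B4 = {b, f}  B5 = {a, f}
Tree: B1–B2, B2–B3, B3–B4, B4–B5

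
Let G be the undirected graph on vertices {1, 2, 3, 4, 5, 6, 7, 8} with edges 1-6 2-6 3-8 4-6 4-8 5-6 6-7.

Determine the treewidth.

A width-1 tree decomposition is:
Bags: B1 = {4, 8}  B2 = {4, 6}  B3 = {1, 6}  B4 = {6, 7}  B5 = {2, 6}  B6 = {5, 6}  B7 = {3, 8}
Tree: B1–B2, B2–B3, B2–B4, B4–B5, B5–B6, B1–B7
The largest bag has 2 vertices, giving width 1; this decomposition certifies tw(G) ≤ 1. Any graph with an edge has treewidth ≥ 1, and G has the edge 4–8. Therefore the treewidth is 1.

1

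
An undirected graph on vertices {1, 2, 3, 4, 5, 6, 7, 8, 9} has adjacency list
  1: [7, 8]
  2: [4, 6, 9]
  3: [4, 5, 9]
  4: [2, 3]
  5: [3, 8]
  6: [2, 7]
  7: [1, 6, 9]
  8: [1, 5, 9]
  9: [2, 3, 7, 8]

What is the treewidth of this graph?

A width-3 tree decomposition is:
Bags: B1 = {2, 3, 4, 5}  B2 = {2, 3, 5, 9}  B3 = {2, 5, 8, 9}  B4 = {2, 6, 8, 9}  B5 = {6, 7, 8, 9}  B6 = {1, 6, 7, 8}
Tree: B1–B2, B2–B3, B3–B4, B4–B5, B5–B6
The largest bag has 4 vertices, giving width 3; this decomposition certifies tw(G) ≤ 3. For the lower bound: the 4 vertex sets {3,4,5}, {2}, {9}, {1,6,7,8} are disjoint, each induces a connected subgraph, and every pair is joined by at least one edge of G. Contracting each set to a single vertex therefore yields K_{4} as a minor, and since treewidth is minor-monotone, tw(G) ≥ tw(K_{4}) = 3. Combining the bounds, tw(G) = 3.

3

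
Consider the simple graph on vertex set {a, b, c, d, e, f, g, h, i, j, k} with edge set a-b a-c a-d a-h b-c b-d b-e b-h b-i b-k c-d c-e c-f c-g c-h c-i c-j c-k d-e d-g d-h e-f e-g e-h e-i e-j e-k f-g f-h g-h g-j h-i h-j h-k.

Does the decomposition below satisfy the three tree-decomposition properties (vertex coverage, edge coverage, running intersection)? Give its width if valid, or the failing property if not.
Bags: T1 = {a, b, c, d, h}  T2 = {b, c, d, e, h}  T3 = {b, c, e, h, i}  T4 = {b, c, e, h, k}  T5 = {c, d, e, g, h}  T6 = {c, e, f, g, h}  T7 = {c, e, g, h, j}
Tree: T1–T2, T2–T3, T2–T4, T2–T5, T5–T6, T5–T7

Vertex coverage: the bags together contain {a, b, c, d, e, f, g, h, i, j, k}, the full vertex set. Edge coverage: each edge of G has both endpoints in at least one bag. Running intersection: for every vertex, the bags containing it form a connected subtree. All three properties hold, so this is a valid tree decomposition of width max|bag| − 1 = 4, and hence tw(G) ≤ 4.

Yes; width 4.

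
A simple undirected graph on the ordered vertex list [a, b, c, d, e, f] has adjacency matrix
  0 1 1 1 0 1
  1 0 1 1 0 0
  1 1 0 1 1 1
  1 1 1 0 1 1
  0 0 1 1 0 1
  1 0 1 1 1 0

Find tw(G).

A width-3 tree decomposition is:
Bags: B1 = {a, c, d, f}  B2 = {c, d, e, f}  B3 = {a, b, c, d}
Tree: B1–B2, B1–B3
Each bag holds 4 vertices, so the decomposition has width 3, which upper-bounds the treewidth. On the other hand G contains the 4-clique {c, d, e, f}. A clique must lie in a single bag of any decomposition, so no decomposition can have width below 3. Therefore the treewidth is 3.

3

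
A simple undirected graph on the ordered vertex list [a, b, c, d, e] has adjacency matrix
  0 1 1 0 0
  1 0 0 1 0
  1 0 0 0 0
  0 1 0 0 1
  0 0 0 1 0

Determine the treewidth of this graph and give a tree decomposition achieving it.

Treewidth 1.
One such decomposition:
Bags: B1 = {a, c}  B2 = {a, b}  B3 = {b, d}  B4 = {d, e}
Tree: B1–B2, B2–B3, B3–B4

Every bag has size at most 2, so the width is 2 − 1 = 1 and tw(G) ≤ 1. Since G has at least one edge (e.g. c–a), it is not an edgeless graph, so tw(G) ≥ 1. Hence tw(G) = 1 exactly.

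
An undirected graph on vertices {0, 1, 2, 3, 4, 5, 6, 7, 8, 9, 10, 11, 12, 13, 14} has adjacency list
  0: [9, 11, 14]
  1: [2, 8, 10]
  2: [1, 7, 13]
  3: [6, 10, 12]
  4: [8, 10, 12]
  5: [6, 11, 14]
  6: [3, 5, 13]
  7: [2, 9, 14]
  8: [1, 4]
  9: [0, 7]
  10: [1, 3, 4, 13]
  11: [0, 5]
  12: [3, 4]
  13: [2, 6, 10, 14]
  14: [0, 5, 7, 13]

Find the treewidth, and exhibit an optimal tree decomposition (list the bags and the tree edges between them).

Every bag has size at most 4, so the width is 4 − 1 = 3 and tw(G) ≤ 3. For the lower bound: the 4 vertex sets {4,8,12}, {3}, {10}, {1,2,6,13} are disjoint, each induces a connected subgraph, and every pair is joined by at least one edge of G. Contracting each set to a single vertex therefore yields K_{4} as a minor, and since treewidth is minor-monotone, tw(G) ≥ tw(K_{4}) = 3. Therefore the treewidth is 3.

Treewidth 3.
Bags: B1 = {3, 4, 8, 12}  B2 = {3, 4, 8, 10}  B3 = {1, 3, 8, 10}  B4 = {1, 3, 6, 10}  B5 = {1, 6, 10, 13}  B6 = {1, 2, 6, 13}  B7 = {2, 5, 6, 13}  B8 = {2, 5, 13, 14}  B9 = {2, 5, 7, 14}  B10 = {5, 7, 11, 14}  B11 = {0, 7, 11, 14}  B12 = {0, 7, 9, 11}
Tree: B1–B2, B2–B3, B3–B4, B4–B5, B5–B6, B6–B7, B7–B8, B8–B9, B9–B10, B10–B11, B11–B12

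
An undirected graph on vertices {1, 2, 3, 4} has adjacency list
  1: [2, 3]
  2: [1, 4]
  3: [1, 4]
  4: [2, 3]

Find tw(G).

A width-2 tree decomposition is:
Bags: B1 = {1, 2, 4}  B2 = {1, 3, 4}
Tree: B1–B2
Every bag has size at most 3, so the width is 3 − 1 = 2 and tw(G) ≤ 2. For the lower bound, G contains the cycle 4–2–1–3–4, so G is not a forest; only forests have treewidth ≤ 1, hence tw(G) ≥ 2. Combining the bounds, tw(G) = 2.

2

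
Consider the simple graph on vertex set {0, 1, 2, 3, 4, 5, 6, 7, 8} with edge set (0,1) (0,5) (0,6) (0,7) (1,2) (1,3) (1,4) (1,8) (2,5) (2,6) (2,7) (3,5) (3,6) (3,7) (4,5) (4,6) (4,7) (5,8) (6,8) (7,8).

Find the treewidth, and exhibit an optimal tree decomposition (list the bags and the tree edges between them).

Each bag holds 5 vertices, so the decomposition has width 4, which upper-bounds the treewidth. For the lower bound: the 5 vertex sets {0,6}, {3,5}, {1,4}, {7}, {2} are disjoint, each induces a connected subgraph, and every pair is joined by at least one edge of G. Contracting each set to a single vertex therefore yields K_{5} as a minor, and since treewidth is minor-monotone, tw(G) ≥ tw(K_{5}) = 4. Hence tw(G) = 4 exactly.

Treewidth 4.
Bags: B1 = {0, 1, 5, 6, 7}  B2 = {1, 3, 5, 6, 7}  B3 = {1, 4, 5, 6, 7}  B4 = {1, 2, 5, 6, 7}  B5 = {1, 5, 6, 7, 8}
Tree: B1–B2, B2–B3, B3–B4, B4–B5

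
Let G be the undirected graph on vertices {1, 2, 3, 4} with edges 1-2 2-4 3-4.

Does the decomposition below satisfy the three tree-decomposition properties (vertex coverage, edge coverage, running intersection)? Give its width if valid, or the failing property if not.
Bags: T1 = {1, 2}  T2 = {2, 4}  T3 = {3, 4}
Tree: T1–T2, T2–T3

Checking the three conditions: (i) the bags cover all of {1, 2, 3, 4}; (ii) for each edge, some bag contains both endpoints; (iii) the bags containing any fixed vertex form a subtree. All hold, so the decomposition is valid with width 2 − 1 = 1.

Yes; width 1.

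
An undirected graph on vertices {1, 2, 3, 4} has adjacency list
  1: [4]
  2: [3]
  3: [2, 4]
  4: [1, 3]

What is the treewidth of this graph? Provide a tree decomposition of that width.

Every bag has size at most 2, so the width is 2 − 1 = 1 and tw(G) ≤ 1. G has an edge, so its treewidth is at least 1. Hence tw(G) = 1 exactly.

Treewidth 1.
One optimal decomposition is:
Bags: B1 = {1, 4}  B2 = {3, 4}  B3 = {2, 3}
Tree: B1–B2, B2–B3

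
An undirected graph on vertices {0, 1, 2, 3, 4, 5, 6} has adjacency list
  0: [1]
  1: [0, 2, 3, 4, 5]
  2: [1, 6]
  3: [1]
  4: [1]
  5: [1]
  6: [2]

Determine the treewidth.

A width-1 tree decomposition is:
Bags: B1 = {1, 4}  B2 = {1, 3}  B3 = {0, 1}  B4 = {1, 2}  B5 = {2, 6}  B6 = {1, 5}
Tree: B1–B2, B2–B3, B3–B4, B4–B5, B3–B6
The largest bag has 2 vertices, giving width 1; this decomposition certifies tw(G) ≤ 1. G has an edge, so its treewidth is at least 1. Hence tw(G) = 1 exactly.

1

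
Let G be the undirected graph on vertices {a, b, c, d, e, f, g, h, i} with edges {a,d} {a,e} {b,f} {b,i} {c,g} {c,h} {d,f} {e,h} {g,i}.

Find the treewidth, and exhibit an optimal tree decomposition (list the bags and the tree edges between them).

Treewidth 2.
One such decomposition:
Bags: B1 = {b, g, i}  B2 = {b, f, g}  B3 = {d, f, g}  B4 = {a, d, g}  B5 = {a, e, g}  B6 = {e, g, h}  B7 = {c, g, h}
Tree: B1–B2, B2–B3, B3–B4, B4–B5, B5–B6, B6–B7

Each bag holds 3 vertices, so the decomposition has width 2, which upper-bounds the treewidth. Since g–i–b–f–d–a–e–h–c–g is a cycle in G, G is not acyclic. Forests are exactly the graphs of treewidth ≤ 1, so tw(G) ≥ 2. Therefore the treewidth is 2.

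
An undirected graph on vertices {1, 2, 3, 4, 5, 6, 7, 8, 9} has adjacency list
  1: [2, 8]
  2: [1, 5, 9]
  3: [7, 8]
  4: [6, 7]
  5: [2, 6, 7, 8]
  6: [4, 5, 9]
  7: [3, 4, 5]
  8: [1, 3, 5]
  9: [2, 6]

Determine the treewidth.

3

A width-3 tree decomposition is:
Bags: B1 = {2, 4, 6, 9}  B2 = {2, 4, 5, 6}  B3 = {2, 4, 5, 7}  B4 = {1, 2, 5, 7}  B5 = {1, 5, 7, 8}  B6 = {1, 3, 7, 8}
Tree: B1–B2, B2–B3, B3–B4, B4–B5, B5–B6
Every bag has size at most 4, so the width is 4 − 1 = 3 and tw(G) ≤ 3. For the lower bound: the 4 vertex sets {4,6,9}, {2}, {5}, {1,3,7,8} are disjoint, each induces a connected subgraph, and every pair is joined by at least one edge of G. Contracting each set to a single vertex therefore yields K_{4} as a minor, and since treewidth is minor-monotone, tw(G) ≥ tw(K_{4}) = 3. Therefore the treewidth is 3.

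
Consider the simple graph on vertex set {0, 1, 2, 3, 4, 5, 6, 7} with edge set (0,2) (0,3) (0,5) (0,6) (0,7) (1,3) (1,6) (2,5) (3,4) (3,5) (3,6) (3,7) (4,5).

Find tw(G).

A width-2 tree decomposition is:
Bags: B1 = {0, 3, 7}  B2 = {0, 3, 6}  B3 = {0, 3, 5}  B4 = {1, 3, 6}  B5 = {0, 2, 5}  B6 = {3, 4, 5}
Tree: B1–B2, B1–B3, B2–B4, B3–B5, B3–B6
Every bag has size at most 3, so the width is 3 − 1 = 2 and tw(G) ≤ 2. On the other hand G contains the 3-clique {0, 2, 5}. A clique must lie in a single bag of any decomposition, so no decomposition can have width below 2. Therefore the treewidth is 2.

2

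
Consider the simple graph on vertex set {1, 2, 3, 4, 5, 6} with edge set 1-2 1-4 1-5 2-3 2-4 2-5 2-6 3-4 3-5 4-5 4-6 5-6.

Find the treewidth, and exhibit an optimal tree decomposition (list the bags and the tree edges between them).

Every bag has size at most 4, so the width is 4 − 1 = 3 and tw(G) ≤ 3. For the lower bound, the 4 vertices {1, 2, 4, 5} are pairwise adjacent, and any tree decomposition puts a clique entirely inside one bag — forcing width ≥ 3. Combining the bounds, tw(G) = 3.

Treewidth 3.
One optimal decomposition is:
Bags: B1 = {2, 4, 5, 6}  B2 = {2, 3, 4, 5}  B3 = {1, 2, 4, 5}
Tree: B1–B2, B2–B3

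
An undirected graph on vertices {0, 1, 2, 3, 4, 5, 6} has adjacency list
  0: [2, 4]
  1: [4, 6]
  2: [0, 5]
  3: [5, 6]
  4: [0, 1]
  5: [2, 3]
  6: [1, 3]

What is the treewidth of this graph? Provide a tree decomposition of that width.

Treewidth 2.
Bags: B1 = {1, 3, 6}  B2 = {1, 3, 4}  B3 = {0, 3, 4}  B4 = {0, 2, 3}  B5 = {2, 3, 5}
Tree: B1–B2, B2–B3, B3–B4, B4–B5

Each bag holds 3 vertices, so the decomposition has width 2, which upper-bounds the treewidth. The edges 3–6–1–4–0–2–5–3 form a cycle, so G is not a tree and its treewidth is at least 2. The upper and lower bounds meet at 2, so that is the treewidth.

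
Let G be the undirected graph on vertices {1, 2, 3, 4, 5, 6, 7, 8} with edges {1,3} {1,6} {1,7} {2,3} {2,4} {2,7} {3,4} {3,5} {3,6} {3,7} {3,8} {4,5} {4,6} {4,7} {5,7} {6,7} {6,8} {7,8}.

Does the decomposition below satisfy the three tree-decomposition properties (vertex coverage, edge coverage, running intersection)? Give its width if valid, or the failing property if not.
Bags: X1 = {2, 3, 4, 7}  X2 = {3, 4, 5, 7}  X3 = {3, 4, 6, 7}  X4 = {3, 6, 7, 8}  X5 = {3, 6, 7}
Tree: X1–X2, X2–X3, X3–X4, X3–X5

A tree decomposition must satisfy three properties: every vertex lies in some bag; for every edge, both endpoints lie together in some bag; and for every vertex, the bags containing it form a connected subtree. Here vertex 1 appears in no bag, so the decomposition is invalid.

No — vertex 1 appears in no bag.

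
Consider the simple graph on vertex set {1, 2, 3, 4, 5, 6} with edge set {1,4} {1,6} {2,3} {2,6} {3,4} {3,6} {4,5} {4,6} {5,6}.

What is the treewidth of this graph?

2

A width-2 tree decomposition is:
Bags: B1 = {4, 5, 6}  B2 = {3, 4, 6}  B3 = {1, 4, 6}  B4 = {2, 3, 6}
Tree: B1–B2, B2–B3, B2–B4
Each bag holds 3 vertices, so the decomposition has width 2, which upper-bounds the treewidth. For the lower bound, the 3 vertices {2, 3, 6} are pairwise adjacent, and any tree decomposition puts a clique entirely inside one bag — forcing width ≥ 2. Therefore the treewidth is 2.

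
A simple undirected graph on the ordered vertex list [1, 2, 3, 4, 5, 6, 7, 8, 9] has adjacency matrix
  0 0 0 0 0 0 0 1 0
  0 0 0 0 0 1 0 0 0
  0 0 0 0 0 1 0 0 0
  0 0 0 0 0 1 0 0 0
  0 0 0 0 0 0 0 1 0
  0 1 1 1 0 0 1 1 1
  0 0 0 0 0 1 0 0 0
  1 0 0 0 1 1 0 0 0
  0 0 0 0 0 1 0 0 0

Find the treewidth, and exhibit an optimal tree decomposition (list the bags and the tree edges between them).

Treewidth 1.
One such decomposition:
Bags: B1 = {3, 6}  B2 = {2, 6}  B3 = {6, 7}  B4 = {6, 8}  B5 = {4, 6}  B6 = {1, 8}  B7 = {6, 9}  B8 = {5, 8}
Tree: B1–B2, B1–B3, B2–B4, B4–B5, B4–B6, B1–B7, B6–B8

Every bag has size at most 2, so the width is 2 − 1 = 1 and tw(G) ≤ 1. Any graph with an edge has treewidth ≥ 1, and G has the edge 3–6. Therefore the treewidth is 1.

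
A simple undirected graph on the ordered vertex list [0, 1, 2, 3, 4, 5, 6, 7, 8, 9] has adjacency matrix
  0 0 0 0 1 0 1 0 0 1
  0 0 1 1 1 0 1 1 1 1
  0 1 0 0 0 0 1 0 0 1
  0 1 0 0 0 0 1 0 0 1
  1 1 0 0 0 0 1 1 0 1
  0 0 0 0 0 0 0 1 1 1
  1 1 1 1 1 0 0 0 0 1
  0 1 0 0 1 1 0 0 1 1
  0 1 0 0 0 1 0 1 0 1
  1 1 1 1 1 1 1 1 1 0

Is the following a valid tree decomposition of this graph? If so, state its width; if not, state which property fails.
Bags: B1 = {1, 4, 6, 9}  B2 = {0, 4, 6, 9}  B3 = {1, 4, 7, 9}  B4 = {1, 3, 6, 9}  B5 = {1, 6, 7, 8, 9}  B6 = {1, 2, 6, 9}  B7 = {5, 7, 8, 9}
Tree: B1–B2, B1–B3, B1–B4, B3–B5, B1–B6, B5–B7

A tree decomposition must satisfy three properties: every vertex lies in some bag; for every edge, both endpoints lie together in some bag; and for every vertex, the bags containing it form a connected subtree. Here bags containing vertex 6 are not connected in the tree, so the decomposition is invalid.

No — bags containing vertex 6 are not connected in the tree.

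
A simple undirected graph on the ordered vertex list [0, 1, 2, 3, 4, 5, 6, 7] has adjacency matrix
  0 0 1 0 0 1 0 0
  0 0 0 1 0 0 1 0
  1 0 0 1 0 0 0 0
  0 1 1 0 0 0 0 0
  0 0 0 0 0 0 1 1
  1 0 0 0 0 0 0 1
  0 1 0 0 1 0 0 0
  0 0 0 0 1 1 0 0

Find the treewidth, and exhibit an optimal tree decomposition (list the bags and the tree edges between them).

The largest bag has 3 vertices, giving width 2; this decomposition certifies tw(G) ≤ 2. For the lower bound, G contains the cycle 7–4–6–1–3–2–0–5–7, so G is not a forest; only forests have treewidth ≤ 1, hence tw(G) ≥ 2. The upper and lower bounds meet at 2, so that is the treewidth.

Treewidth 2.
One optimal decomposition is:
Bags: B1 = {4, 6, 7}  B2 = {1, 6, 7}  B3 = {1, 3, 7}  B4 = {2, 3, 7}  B5 = {0, 2, 7}  B6 = {0, 5, 7}
Tree: B1–B2, B2–B3, B3–B4, B4–B5, B5–B6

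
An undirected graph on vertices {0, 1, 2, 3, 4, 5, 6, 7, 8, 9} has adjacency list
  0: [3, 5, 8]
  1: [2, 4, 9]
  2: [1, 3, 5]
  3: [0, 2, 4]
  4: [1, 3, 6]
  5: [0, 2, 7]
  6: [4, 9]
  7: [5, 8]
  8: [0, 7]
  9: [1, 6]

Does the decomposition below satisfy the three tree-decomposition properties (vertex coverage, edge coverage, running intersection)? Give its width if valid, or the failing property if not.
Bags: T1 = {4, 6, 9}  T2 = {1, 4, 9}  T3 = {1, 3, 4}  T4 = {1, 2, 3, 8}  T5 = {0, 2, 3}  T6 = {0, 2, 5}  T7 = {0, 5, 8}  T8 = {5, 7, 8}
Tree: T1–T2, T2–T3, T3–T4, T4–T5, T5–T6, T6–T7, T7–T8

No — bags containing vertex 8 are not connected in the tree.

A tree decomposition must satisfy three properties: every vertex lies in some bag; for every edge, both endpoints lie together in some bag; and for every vertex, the bags containing it form a connected subtree. Here bags containing vertex 8 are not connected in the tree, so the decomposition is invalid.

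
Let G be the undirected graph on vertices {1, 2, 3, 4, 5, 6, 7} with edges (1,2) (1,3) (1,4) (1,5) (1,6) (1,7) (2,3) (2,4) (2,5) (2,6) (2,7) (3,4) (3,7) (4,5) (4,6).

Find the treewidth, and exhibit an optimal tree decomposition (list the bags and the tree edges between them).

Every bag has size at most 4, so the width is 4 − 1 = 3 and tw(G) ≤ 3. Conversely, {1, 2, 3, 4} is a clique of size 4, and the vertices of any clique must share a bag in every tree decomposition; so some bag has ≥ 4 vertices and tw(G) ≥ 3. Combining the bounds, tw(G) = 3.

Treewidth 3.
One such decomposition:
Bags: B1 = {1, 2, 4, 6}  B2 = {1, 2, 4, 5}  B3 = {1, 2, 3, 4}  B4 = {1, 2, 3, 7}
Tree: B1–B2, B1–B3, B3–B4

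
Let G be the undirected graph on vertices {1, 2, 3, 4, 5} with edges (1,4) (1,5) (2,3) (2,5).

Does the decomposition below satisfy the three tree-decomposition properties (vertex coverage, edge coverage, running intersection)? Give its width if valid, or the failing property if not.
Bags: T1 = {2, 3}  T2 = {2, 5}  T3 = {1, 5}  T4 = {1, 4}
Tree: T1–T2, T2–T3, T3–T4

Checking the three conditions: (i) the bags cover all of {1, 2, 3, 4, 5}; (ii) for each edge, some bag contains both endpoints; (iii) the bags containing any fixed vertex form a subtree. All hold, so the decomposition is valid with width 2 − 1 = 1.

Yes; width 1.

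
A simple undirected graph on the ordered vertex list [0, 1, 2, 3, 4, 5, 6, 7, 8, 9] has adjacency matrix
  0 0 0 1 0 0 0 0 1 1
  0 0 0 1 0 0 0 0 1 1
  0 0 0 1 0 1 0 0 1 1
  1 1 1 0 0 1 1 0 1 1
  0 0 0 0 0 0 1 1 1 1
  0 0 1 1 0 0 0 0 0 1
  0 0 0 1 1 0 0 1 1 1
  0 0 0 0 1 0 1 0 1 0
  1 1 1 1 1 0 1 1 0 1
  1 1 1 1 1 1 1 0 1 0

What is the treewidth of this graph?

3

A width-3 tree decomposition is:
Bags: B1 = {2, 3, 8, 9}  B2 = {2, 3, 5, 9}  B3 = {3, 6, 8, 9}  B4 = {1, 3, 8, 9}  B5 = {0, 3, 8, 9}  B6 = {4, 6, 8, 9}  B7 = {4, 6, 7, 8}
Tree: B1–B2, B1–B3, B1–B4, B1–B5, B3–B6, B6–B7
The largest bag has 4 vertices, giving width 3; this decomposition certifies tw(G) ≤ 3. For the lower bound, the 4 vertices {0, 3, 8, 9} are pairwise adjacent, and any tree decomposition puts a clique entirely inside one bag — forcing width ≥ 3. Combining the bounds, tw(G) = 3.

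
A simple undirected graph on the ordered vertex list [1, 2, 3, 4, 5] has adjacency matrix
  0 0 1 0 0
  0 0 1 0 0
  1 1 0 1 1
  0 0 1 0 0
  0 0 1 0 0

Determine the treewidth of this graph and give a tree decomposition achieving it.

The largest bag has 2 vertices, giving width 1; this decomposition certifies tw(G) ≤ 1. Since G has at least one edge (e.g. 2–3), it is not an edgeless graph, so tw(G) ≥ 1. Combining the bounds, tw(G) = 1.

Treewidth 1.
One optimal decomposition is:
Bags: B1 = {2, 3}  B2 = {3, 5}  B3 = {3, 4}  B4 = {1, 3}
Tree: B1–B2, B2–B3, B3–B4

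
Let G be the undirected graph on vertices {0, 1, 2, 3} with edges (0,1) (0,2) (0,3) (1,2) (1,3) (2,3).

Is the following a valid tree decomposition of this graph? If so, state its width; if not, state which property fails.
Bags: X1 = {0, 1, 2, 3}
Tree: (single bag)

Every vertex of G appears in some bag (union = {0, 1, 2, 3}); every edge is covered by a bag; and for each vertex v the set of bags containing v is connected in the bag tree. The decomposition is therefore valid. The largest bag has 4 vertices, so the width is 3.

Yes; width 3.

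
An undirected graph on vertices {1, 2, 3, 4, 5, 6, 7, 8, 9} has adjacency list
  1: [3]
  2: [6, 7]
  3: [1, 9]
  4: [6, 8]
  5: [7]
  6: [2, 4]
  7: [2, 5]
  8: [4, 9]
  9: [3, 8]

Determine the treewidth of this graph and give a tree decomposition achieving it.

Treewidth 1.
One optimal decomposition is:
Bags: B1 = {1, 3}  B2 = {3, 9}  B3 = {8, 9}  B4 = {4, 8}  B5 = {4, 6}  B6 = {2, 6}  B7 = {2, 7}  B8 = {5, 7}
Tree: B1–B2, B2–B3, B3–B4, B4–B5, B5–B6, B6–B7, B7–B8

The largest bag has 2 vertices, giving width 1; this decomposition certifies tw(G) ≤ 1. Any graph with an edge has treewidth ≥ 1, and G has the edge 1–3. Hence tw(G) = 1 exactly.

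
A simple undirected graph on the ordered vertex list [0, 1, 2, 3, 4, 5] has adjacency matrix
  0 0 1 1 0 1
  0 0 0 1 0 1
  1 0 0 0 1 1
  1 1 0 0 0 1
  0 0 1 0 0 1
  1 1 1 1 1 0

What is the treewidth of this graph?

A width-2 tree decomposition is:
Bags: B1 = {0, 2, 5}  B2 = {0, 3, 5}  B3 = {1, 3, 5}  B4 = {2, 4, 5}
Tree: B1–B2, B2–B3, B1–B4
Each bag holds 3 vertices, so the decomposition has width 2, which upper-bounds the treewidth. Conversely, {0, 2, 5} is a clique of size 3, and the vertices of any clique must share a bag in every tree decomposition; so some bag has ≥ 3 vertices and tw(G) ≥ 2. Combining the bounds, tw(G) = 2.

2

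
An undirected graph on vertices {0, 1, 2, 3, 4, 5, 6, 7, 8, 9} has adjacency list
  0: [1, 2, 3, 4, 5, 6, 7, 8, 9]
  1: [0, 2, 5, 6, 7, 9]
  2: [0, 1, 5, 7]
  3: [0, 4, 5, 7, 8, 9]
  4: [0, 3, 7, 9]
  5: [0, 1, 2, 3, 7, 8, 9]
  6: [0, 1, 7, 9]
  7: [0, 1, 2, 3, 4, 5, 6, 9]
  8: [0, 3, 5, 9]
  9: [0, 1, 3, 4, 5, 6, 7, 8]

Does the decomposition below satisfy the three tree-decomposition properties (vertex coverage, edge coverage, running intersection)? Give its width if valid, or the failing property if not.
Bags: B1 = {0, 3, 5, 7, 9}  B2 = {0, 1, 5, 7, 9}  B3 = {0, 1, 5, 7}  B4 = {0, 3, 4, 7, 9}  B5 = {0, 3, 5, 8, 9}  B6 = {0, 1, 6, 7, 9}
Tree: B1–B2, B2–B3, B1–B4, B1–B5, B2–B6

A tree decomposition must satisfy three properties: every vertex lies in some bag; for every edge, both endpoints lie together in some bag; and for every vertex, the bags containing it form a connected subtree. Here vertex 2 appears in no bag, so the decomposition is invalid.

No — vertex 2 appears in no bag.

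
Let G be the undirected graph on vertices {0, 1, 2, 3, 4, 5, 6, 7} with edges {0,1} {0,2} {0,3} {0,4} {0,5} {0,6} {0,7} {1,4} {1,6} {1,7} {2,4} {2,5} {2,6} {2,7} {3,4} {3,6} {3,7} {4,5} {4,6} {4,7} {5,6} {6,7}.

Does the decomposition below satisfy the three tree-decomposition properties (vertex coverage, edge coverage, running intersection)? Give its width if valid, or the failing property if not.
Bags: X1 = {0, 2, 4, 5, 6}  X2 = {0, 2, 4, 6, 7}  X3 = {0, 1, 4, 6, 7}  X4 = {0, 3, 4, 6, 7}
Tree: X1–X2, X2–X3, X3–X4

Vertex coverage: the bags together contain {0, 1, 2, 3, 4, 5, 6, 7}, the full vertex set. Edge coverage: each edge of G has both endpoints in at least one bag. Running intersection: for every vertex, the bags containing it form a connected subtree. All three properties hold, so this is a valid tree decomposition of width max|bag| − 1 = 4, and hence tw(G) ≤ 4.

Yes; width 4.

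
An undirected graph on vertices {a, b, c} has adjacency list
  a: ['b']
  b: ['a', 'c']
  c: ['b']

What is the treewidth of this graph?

1

A width-1 tree decomposition is:
Bags: B1 = {b, c}  B2 = {a, b}
Tree: B1–B2
Each bag holds 2 vertices, so the decomposition has width 1, which upper-bounds the treewidth. Since G has at least one edge (e.g. b–c), it is not an edgeless graph, so tw(G) ≥ 1. Hence tw(G) = 1 exactly.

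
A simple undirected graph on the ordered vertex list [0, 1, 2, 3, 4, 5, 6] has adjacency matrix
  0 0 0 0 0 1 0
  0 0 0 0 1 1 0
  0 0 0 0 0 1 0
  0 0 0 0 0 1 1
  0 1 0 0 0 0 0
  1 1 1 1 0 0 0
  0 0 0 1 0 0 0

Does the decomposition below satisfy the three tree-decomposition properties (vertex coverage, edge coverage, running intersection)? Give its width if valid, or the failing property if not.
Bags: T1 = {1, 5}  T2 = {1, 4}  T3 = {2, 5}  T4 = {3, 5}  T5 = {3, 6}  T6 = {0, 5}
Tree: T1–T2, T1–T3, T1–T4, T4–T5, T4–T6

Checking the three conditions: (i) the bags cover all of {0, 1, 2, 3, 4, 5, 6}; (ii) for each edge, some bag contains both endpoints; (iii) the bags containing any fixed vertex form a subtree. All hold, so the decomposition is valid with width 2 − 1 = 1.

Yes; width 1.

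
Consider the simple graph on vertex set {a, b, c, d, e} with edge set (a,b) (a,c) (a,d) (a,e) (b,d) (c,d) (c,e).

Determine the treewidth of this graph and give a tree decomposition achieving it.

The largest bag has 3 vertices, giving width 2; this decomposition certifies tw(G) ≤ 2. Conversely, {a, c, d} is a clique of size 3, and the vertices of any clique must share a bag in every tree decomposition; so some bag has ≥ 3 vertices and tw(G) ≥ 2. Therefore the treewidth is 2.

Treewidth 2.
Bags: B1 = {a, b, d}  B2 = {a, c, d}  B3 = {a, c, e}
Tree: B1–B2, B2–B3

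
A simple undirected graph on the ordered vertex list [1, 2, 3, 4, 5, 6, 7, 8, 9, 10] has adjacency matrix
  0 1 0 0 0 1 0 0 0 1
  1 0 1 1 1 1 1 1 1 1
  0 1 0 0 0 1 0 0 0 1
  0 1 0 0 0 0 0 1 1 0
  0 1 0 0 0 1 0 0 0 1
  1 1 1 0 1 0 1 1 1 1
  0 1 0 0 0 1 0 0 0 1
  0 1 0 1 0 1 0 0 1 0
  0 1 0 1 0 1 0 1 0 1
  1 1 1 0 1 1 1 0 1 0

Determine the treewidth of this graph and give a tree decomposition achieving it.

The largest bag has 4 vertices, giving width 3; this decomposition certifies tw(G) ≤ 3. For the lower bound, the 4 vertices {2, 4, 8, 9} are pairwise adjacent, and any tree decomposition puts a clique entirely inside one bag — forcing width ≥ 3. The upper and lower bounds meet at 3, so that is the treewidth.

Treewidth 3.
One such decomposition:
Bags: B1 = {2, 6, 9, 10}  B2 = {2, 6, 8, 9}  B3 = {1, 2, 6, 10}  B4 = {2, 5, 6, 10}  B5 = {2, 4, 8, 9}  B6 = {2, 3, 6, 10}  B7 = {2, 6, 7, 10}
Tree: B1–B2, B1–B3, B3–B4, B2–B5, B4–B6, B1–B7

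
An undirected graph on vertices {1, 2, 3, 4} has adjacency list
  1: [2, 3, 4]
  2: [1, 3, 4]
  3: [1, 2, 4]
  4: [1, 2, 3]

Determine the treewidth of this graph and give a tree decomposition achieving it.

A single bag containing all 4 vertices is trivially a valid decomposition of width 3. Conversely, {1, 2, 3, 4} is a clique of size 4, and the vertices of any clique must share a bag in every tree decomposition; so some bag has ≥ 4 vertices and tw(G) ≥ 3. Hence tw(G) = 3 exactly.

Treewidth 3.
Bags: B1 = {1, 2, 3, 4}
Tree: (single bag)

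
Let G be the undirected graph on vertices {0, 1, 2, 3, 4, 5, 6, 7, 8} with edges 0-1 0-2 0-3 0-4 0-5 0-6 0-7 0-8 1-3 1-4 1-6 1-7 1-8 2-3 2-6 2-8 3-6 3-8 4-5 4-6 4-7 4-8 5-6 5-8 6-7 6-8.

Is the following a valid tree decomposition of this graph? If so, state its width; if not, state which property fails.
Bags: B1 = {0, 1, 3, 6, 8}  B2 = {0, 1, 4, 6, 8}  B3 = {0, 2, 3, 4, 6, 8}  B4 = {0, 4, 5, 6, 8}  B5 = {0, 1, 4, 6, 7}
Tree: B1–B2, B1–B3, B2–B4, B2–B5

No — bags containing vertex 4 are not connected in the tree.

A tree decomposition must satisfy three properties: every vertex lies in some bag; for every edge, both endpoints lie together in some bag; and for every vertex, the bags containing it form a connected subtree. Here bags containing vertex 4 are not connected in the tree, so the decomposition is invalid.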